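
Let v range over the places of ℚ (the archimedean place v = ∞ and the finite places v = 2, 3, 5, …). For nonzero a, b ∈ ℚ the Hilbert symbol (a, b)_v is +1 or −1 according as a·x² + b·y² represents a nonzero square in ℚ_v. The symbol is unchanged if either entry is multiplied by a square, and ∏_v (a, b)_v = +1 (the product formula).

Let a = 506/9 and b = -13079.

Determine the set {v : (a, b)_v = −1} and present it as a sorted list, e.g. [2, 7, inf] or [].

(a, b) ≡ (506, -13079) mod (ℚ^×)²; places V = {2, 3, 11, 23, 29, 41, ∞}.
(a,b)_3: α=-2, u≡2; β=0, v≡1 (mod 3); (2|3)=-1, (1|3)=+1; sign (−1)^0·-1^0·+1^-2 = +1.
(a,b)_11: α=1, u≡10; β=1, v≡10 (mod 11); (10|11)=-1, (10|11)=-1; sign (−1)^1·-1^1·-1^1 = -1.
(a,b)_∞: sgn(506)=+, sgn(-13079)=−, so +1.
(a,b)_23: α=1, u≡5; β=0, v≡8 (mod 23); (5|23)=-1, (8|23)=+1; sign (−1)^0·-1^0·+1^1 = +1.
(a,b)_29: α=0, u≡24; β=1, v≡13 (mod 29); (24|29)=+1, (13|29)=+1; sign (−1)^0·+1^1·+1^0 = +1.
(a,b)_41: α=0, u≡38; β=1, v≡9 (mod 41); (38|41)=-1, (9|41)=+1; sign (−1)^0·-1^1·+1^0 = -1.
(a,b)_2: α=1, β=0; u≡5, v≡1 (mod 8); ε(u)ε(v)=0·0, αω(v)=1·0, βω(u)=0·1; sum ≡ 0  ⇒  +1.
(506, -13079 / ℚ) ramifies at {11, 41}: a division algebra.

[11, 41]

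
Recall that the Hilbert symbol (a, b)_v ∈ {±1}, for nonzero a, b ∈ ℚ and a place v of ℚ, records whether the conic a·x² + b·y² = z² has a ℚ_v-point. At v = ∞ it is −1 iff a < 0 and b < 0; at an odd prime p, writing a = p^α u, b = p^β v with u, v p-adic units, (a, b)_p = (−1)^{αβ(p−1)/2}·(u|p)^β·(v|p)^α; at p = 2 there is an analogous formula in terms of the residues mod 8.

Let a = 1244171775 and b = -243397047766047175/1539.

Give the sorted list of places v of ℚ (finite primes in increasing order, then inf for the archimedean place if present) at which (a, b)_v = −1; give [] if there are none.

(a, b) ≡ (49766871, -133) mod (ℚ^×)²; places V = {2, 3, 5, 7, 11, 13, 17, 19, 23, 29, ∞}.
(a,b)_23: α=1, u≡12; β=4, v≡20 (mod 23); (12|23)=+1, (20|23)=-1; sign (−1)^0·+1^4·-1^1 = -1.
(a,b)_7: α=1, u≡5; β=1, v≡4 (mod 7); (5|7)=-1, (4|7)=+1; sign (−1)^1·-1^1·+1^1 = +1.
(a,b)_17: α=1, u≡11; β=2, v≡11 (mod 17); (11|17)=-1, (11|17)=-1; sign (−1)^0·-1^2·-1^1 = -1.
(a,b)_13: α=0, u≡2; β=2, v≡9 (mod 13); (2|13)=-1, (9|13)=+1; sign (−1)^0·-1^2·+1^0 = +1.
(a,b)_3: α=1, u≡1; β=-4, v≡2 (mod 3); (1|3)=+1, (2|3)=-1; sign (−1)^0·+1^-4·-1^1 = -1.
(a,b)_∞: sgn(49766871)=+, sgn(-133)=−, so +1.
(a,b)_19: α=1, u≡4; β=-1, v≡2 (mod 19); (4|19)=+1, (2|19)=-1; sign (−1)^1·+1^-1·-1^1 = +1.
(a,b)_11: α=1, u≡4; β=2, v≡6 (mod 11); (4|11)=+1, (6|11)=-1; sign (−1)^0·+1^2·-1^1 = -1.
(a,b)_5: α=2, u≡1; β=2, v≡2 (mod 5); (1|5)=+1, (2|5)=-1; sign (−1)^0·+1^2·-1^2 = +1.
(a,b)_2: α=0, β=0; u≡7, v≡3 (mod 8); ε(u)ε(v)=1·1, αω(v)=0·1, βω(u)=0·0; sum ≡ 1  ⇒  -1.
(a,b)_29: α=1, u≡20; β=2, v≡11 (mod 29); (20|29)=+1, (11|29)=-1; sign (−1)^0·+1^2·-1^1 = -1.
Ram(49766871, -133) = {2, 3, 11, 17, 23, 29}; no ℚ_2-point on the conic.

[2, 3, 11, 17, 23, 29]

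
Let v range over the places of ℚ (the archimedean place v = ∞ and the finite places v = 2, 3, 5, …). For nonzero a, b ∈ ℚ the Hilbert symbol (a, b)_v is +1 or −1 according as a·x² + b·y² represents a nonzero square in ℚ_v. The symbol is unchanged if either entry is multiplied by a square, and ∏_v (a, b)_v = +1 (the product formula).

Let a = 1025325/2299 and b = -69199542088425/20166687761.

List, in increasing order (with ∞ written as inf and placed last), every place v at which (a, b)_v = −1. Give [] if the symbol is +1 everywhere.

Mod squares: a ≡ 1767, b ≡ -149017. Check v ∈ {∞, 2, 3, 5, 7, 11, 19, 23, 31, 43, 47}.
v=31: a=31^1·(≡12), b=31^1·(≡15) mod 31; (12|31)=-1, (15|31)=-1; (−1)^{1·1·15}·(-1)^1·(-1)^1 = -1.
v=5: a=5^2·(≡2), b=5^2·(≡3) mod 5; (2|5)=-1, (3|5)=-1; (−1)^{2·2·2}·(-1)^2·(-1)^2 = +1.
v=23: a=23^0·(≡15), b=23^3·(≡19) mod 23; (15|23)=-1, (19|23)=-1; (−1)^{0·3·11}·(-1)^3·(-1)^0 = -1.
v=19: a=19^-1·(≡4), b=19^-3·(≡5) mod 19; (4|19)=+1, (5|19)=+1; (−1)^{-1·-3·9}·(+1)^-3·(+1)^-1 = -1.
v=47: a=47^0·(≡42), b=47^-2·(≡13) mod 47; (42|47)=+1, (13|47)=-1; (−1)^{0·-2·23}·(+1)^-2·(-1)^0 = +1.
v=7: a=7^2·(≡3), b=7^2·(≡5) mod 7; (3|7)=-1, (5|7)=-1; (−1)^{2·2·3}·(-1)^2·(-1)^2 = +1.
v=2: v_2(a)=0, v_2(b)=0; units ≡ 7, 7 (mod 8); ε·ε+αω+βω = 1·1+0·0+0·0 ≡ 1  ⇒  (a,b)_2 = -1.
v=3: a=3^3·(≡1), b=3^4·(≡2) mod 3; (1|3)=+1, (2|3)=-1; (−1)^{3·4·1}·(+1)^4·(-1)^3 = -1.
v=∞: 1767 > 0 and -149017 < 0  ⇒  (a,b)_∞ = +1.
v=43: a=43^0·(≡21), b=43^2·(≡36) mod 43; (21|43)=+1, (36|43)=+1; (−1)^{0·2·21}·(+1)^2·(+1)^0 = +1.
v=11: a=11^-2·(≡6), b=11^-3·(≡1) mod 11; (6|11)=-1, (1|11)=+1; (−1)^{-2·-3·5}·(-1)^-3·(+1)^-2 = -1.
|Ram(1767, -149017)| = 6, even; anisotropic at {2, 3, 11, 19, 23, 31}.

[2, 3, 11, 19, 23, 31]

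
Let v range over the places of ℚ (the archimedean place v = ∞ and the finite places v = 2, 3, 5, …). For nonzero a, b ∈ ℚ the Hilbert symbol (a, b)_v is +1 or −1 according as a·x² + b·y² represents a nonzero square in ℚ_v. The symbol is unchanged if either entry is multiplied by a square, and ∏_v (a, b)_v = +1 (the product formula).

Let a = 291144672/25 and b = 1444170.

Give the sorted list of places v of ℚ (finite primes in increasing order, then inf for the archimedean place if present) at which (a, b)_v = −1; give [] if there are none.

[2, 5]

Mod squares: a ≡ 78, b ≡ 2730. Check v ∈ {∞, 2, 3, 5, 7, 13, 23}.
v=3: a=3^3·(≡2), b=3^1·(≡1) mod 3; (2|3)=-1, (1|3)=+1; (−1)^{3·1·1}·(-1)^1·(+1)^3 = +1.
v=23: a=23^2·(≡12), b=23^2·(≡16) mod 23; (12|23)=+1, (16|23)=+1; (−1)^{2·2·11}·(+1)^2·(+1)^2 = +1.
v=2: v_2(a)=5, v_2(b)=1; units ≡ 7, 5 (mod 8); ε·ε+αω+βω = 1·0+5·1+1·0 ≡ 1  ⇒  (a,b)_2 = -1.
v=7: a=7^2·(≡4), b=7^1·(≡6) mod 7; (4|7)=+1, (6|7)=-1; (−1)^{2·1·3}·(+1)^1·(-1)^2 = +1.
v=5: a=5^-2·(≡2), b=5^1·(≡4) mod 5; (2|5)=-1, (4|5)=+1; (−1)^{-2·1·2}·(-1)^1·(+1)^-2 = -1.
v=13: a=13^1·(≡6), b=13^1·(≡5) mod 13; (6|13)=-1, (5|13)=-1; (−1)^{1·1·6}·(-1)^1·(-1)^1 = +1.
v=∞: 78 > 0 and 2730 > 0  ⇒  (a,b)_∞ = +1.
Ram(78, 2730) = {2, 5}; no ℚ_2-point on the conic.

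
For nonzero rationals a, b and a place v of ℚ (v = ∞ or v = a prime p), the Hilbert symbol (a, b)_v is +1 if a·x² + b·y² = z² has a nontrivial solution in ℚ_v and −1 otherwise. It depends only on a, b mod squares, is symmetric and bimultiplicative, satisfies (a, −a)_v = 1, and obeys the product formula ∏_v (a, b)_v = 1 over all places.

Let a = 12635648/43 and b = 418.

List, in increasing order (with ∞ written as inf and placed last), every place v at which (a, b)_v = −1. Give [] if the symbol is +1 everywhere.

(a, b) ≡ (2122394, 418) mod (ℚ^×)²; places V = {2, 11, 19, 23, 29, 37, 43, ∞}.
(a,b)_37: α=1, u≡36; β=0, v≡11 (mod 37); (36|37)=+1, (11|37)=+1; sign (−1)^0·+1^0·+1^1 = +1.
(a,b)_23: α=1, u≡16; β=0, v≡4 (mod 23); (16|23)=+1, (4|23)=+1; sign (−1)^0·+1^0·+1^1 = +1.
(a,b)_2: α=9, β=1; u≡5, v≡1 (mod 8); ε(u)ε(v)=0·0, αω(v)=9·0, βω(u)=1·1; sum ≡ 1  ⇒  -1.
(a,b)_43: α=-1, u≡12; β=0, v≡31 (mod 43); (12|43)=-1, (31|43)=+1; sign (−1)^0·-1^0·+1^-1 = +1.
(a,b)_19: α=0, u≡8; β=1, v≡3 (mod 19); (8|19)=-1, (3|19)=-1; sign (−1)^0·-1^1·-1^0 = -1.
(a,b)_29: α=1, u≡26; β=0, v≡12 (mod 29); (26|29)=-1, (12|29)=-1; sign (−1)^0·-1^0·-1^1 = -1.
(a,b)_∞: sgn(2122394)=+, sgn(418)=+, so +1.
(a,b)_11: α=0, u≡8; β=1, v≡5 (mod 11); (8|11)=-1, (5|11)=+1; sign (−1)^0·-1^1·+1^0 = -1.
Ram(2122394, 418) = {2, 11, 19, 29}; no ℚ_2-point on the conic.

[2, 11, 19, 29]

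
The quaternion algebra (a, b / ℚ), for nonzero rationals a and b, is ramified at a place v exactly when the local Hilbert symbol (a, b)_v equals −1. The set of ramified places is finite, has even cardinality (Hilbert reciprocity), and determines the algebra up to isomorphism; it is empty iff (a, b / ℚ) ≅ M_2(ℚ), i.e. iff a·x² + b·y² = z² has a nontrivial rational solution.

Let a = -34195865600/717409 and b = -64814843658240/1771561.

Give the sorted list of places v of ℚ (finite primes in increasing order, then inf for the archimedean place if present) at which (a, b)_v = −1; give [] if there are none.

Mod squares: a ≡ -494, b ≡ -190. Check v ∈ {∞, 2, 3, 5, 7, 11, 13, 19}.
v=11: a=11^-4·(≡1), b=11^-6·(≡6) mod 11; (1|11)=+1, (6|11)=-1; (−1)^{-4·-6·5}·(+1)^-6·(-1)^-4 = +1.
v=5: a=5^2·(≡4), b=5^1·(≡2) mod 5; (4|5)=+1, (2|5)=-1; (−1)^{2·1·2}·(+1)^1·(-1)^2 = +1.
v=2: v_2(a)=15, v_2(b)=15; units ≡ 1, 1 (mod 8); ε·ε+αω+βω = 0·0+15·0+15·0 ≡ 0  ⇒  (a,b)_2 = +1.
v=3: a=3^0·(≡1), b=3^6·(≡2) mod 3; (1|3)=+1, (2|3)=-1; (−1)^{0·6·1}·(+1)^6·(-1)^0 = +1.
v=7: a=7^-2·(≡5), b=7^0·(≡3) mod 7; (5|7)=-1, (3|7)=-1; (−1)^{-2·0·3}·(-1)^0·(-1)^-2 = +1.
v=∞: -494 < 0 and -190 < 0  ⇒  (a,b)_∞ = -1.
v=13: a=13^3·(≡12), b=13^4·(≡6) mod 13; (12|13)=+1, (6|13)=-1; (−1)^{3·4·6}·(+1)^4·(-1)^3 = -1.
v=19: a=19^1·(≡15), b=19^1·(≡11) mod 19; (15|19)=-1, (11|19)=+1; (−1)^{1·1·9}·(-1)^1·(+1)^1 = +1.
(-494, -190 / ℚ) ramifies at {13, ∞}: a division algebra.

[13, inf]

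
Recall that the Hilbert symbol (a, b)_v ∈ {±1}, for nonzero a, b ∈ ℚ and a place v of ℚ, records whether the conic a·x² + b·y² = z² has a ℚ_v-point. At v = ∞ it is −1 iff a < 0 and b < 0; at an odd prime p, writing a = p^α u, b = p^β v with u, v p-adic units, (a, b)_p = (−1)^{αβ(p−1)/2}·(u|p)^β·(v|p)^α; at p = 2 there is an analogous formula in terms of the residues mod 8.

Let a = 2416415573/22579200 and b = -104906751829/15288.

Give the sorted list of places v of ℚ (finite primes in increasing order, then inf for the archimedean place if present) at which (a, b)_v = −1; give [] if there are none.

[11, 19, 23, 37]

Mod squares: a ≡ 15466, b ≡ -36574278. Check v ∈ {∞, 2, 3, 5, 7, 11, 13, 19, 23, 29, 37, 43}.
v=19: a=19^1·(≡1), b=19^1·(≡7) mod 19; (1|19)=+1, (7|19)=+1; (−1)^{1·1·9}·(+1)^1·(+1)^1 = -1.
v=37: a=37^1·(≡16), b=37^1·(≡6) mod 37; (16|37)=+1, (6|37)=-1; (−1)^{1·1·18}·(+1)^1·(-1)^1 = -1.
v=2: v_2(a)=-11, v_2(b)=-3; units ≡ 5, 5 (mod 8); ε·ε+αω+βω = 0·0+-11·1+-3·1 ≡ 0  ⇒  (a,b)_2 = +1.
v=43: a=43^2·(≡20), b=43^2·(≡40) mod 43; (20|43)=-1, (40|43)=+1; (−1)^{2·2·21}·(-1)^2·(+1)^2 = +1.
v=23: a=23^0·(≡22), b=23^1·(≡7) mod 23; (22|23)=-1, (7|23)=-1; (−1)^{0·1·11}·(-1)^1·(-1)^0 = -1.
v=29: a=29^0·(≡9), b=29^1·(≡25) mod 29; (9|29)=+1, (25|29)=+1; (−1)^{0·1·14}·(+1)^1·(+1)^0 = +1.
v=7: a=7^-2·(≡3), b=7^-2·(≡4) mod 7; (3|7)=-1, (4|7)=+1; (−1)^{-2·-2·3}·(-1)^-2·(+1)^-2 = +1.
v=3: a=3^-2·(≡1), b=3^-1·(≡1) mod 3; (1|3)=+1, (1|3)=+1; (−1)^{-2·-1·1}·(+1)^-1·(+1)^-2 = +1.
v=11: a=11^1·(≡3), b=11^2·(≡2) mod 11; (3|11)=+1, (2|11)=-1; (−1)^{1·2·5}·(+1)^2·(-1)^1 = -1.
v=5: a=5^-2·(≡1), b=5^0·(≡2) mod 5; (1|5)=+1, (2|5)=-1; (−1)^{-2·0·2}·(+1)^0·(-1)^-2 = +1.
v=∞: 15466 > 0 and -36574278 < 0  ⇒  (a,b)_∞ = +1.
v=13: a=13^2·(≡1), b=13^-1·(≡5) mod 13; (1|13)=+1, (5|13)=-1; (−1)^{2·-1·6}·(+1)^-1·(-1)^2 = +1.
(15466, -36574278 / ℚ) ramifies at {11, 19, 23, 37}: a division algebra.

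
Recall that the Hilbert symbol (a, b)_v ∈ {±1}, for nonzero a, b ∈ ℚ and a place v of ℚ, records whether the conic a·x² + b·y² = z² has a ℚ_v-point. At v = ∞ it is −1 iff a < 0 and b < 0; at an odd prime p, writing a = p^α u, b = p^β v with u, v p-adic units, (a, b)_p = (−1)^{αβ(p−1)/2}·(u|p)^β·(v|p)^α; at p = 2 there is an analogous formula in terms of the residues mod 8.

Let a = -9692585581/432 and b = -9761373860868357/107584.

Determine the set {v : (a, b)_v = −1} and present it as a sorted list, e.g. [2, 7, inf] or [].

Mod squares: a ≡ -320943, b ≡ -7917. Check v ∈ {∞, 2, 3, 7, 13, 17, 29, 31, 41, 43}.
v=17: a=17^1·(≡16), b=17^2·(≡12) mod 17; (16|17)=+1, (12|17)=-1; (−1)^{1·2·8}·(+1)^2·(-1)^1 = -1.
v=31: a=31^1·(≡2), b=31^2·(≡18) mod 31; (2|31)=+1, (18|31)=+1; (−1)^{1·2·15}·(+1)^2·(+1)^1 = +1.
v=7: a=7^3·(≡1), b=7^5·(≡5) mod 7; (1|7)=+1, (5|7)=-1; (−1)^{3·5·3}·(+1)^5·(-1)^3 = +1.
v=29: a=29^1·(≡10), b=29^1·(≡12) mod 29; (10|29)=-1, (12|29)=-1; (−1)^{1·1·14}·(-1)^1·(-1)^1 = +1.
v=41: a=41^0·(≡31), b=41^-2·(≡39) mod 41; (31|41)=+1, (39|41)=+1; (−1)^{0·-2·20}·(+1)^-2·(+1)^0 = +1.
v=∞: -320943 < 0 and -7917 < 0  ⇒  (a,b)_∞ = -1.
v=3: a=3^-3·(≡2), b=3^1·(≡1) mod 3; (2|3)=-1, (1|3)=+1; (−1)^{-3·1·1}·(-1)^1·(+1)^-3 = +1.
v=2: v_2(a)=-4, v_2(b)=-6; units ≡ 1, 3 (mod 8); ε·ε+αω+βω = 0·1+-4·1+-6·0 ≡ 0  ⇒  (a,b)_2 = +1.
v=13: a=13^0·(≡12), b=13^1·(≡8) mod 13; (12|13)=+1, (8|13)=-1; (−1)^{0·1·6}·(+1)^1·(-1)^0 = +1.
v=43: a=43^2·(≡9), b=43^2·(≡11) mod 43; (9|43)=+1, (11|43)=+1; (−1)^{2·2·21}·(+1)^2·(+1)^2 = +1.
|Ram(-320943, -7917)| = 2, even; anisotropic at {17, ∞}.

[17, inf]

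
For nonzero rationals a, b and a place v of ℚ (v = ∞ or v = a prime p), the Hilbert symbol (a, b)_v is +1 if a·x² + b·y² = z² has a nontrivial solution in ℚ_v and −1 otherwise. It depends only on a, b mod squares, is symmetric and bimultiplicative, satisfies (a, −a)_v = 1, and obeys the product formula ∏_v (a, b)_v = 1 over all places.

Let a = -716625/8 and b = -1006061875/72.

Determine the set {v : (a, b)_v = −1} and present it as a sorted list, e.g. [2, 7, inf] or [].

[2, 5, 7, inf]

(a, b) ≡ (-130, -182) mod (ℚ^×)²; places V = {2, 3, 5, 7, 13, 19, ∞}.
(a,b)_19: α=0, u≡14; β=2, v≡3 (mod 19); (14|19)=-1, (3|19)=-1; sign (−1)^0·-1^2·-1^0 = +1.
(a,b)_5: α=3, u≡4; β=4, v≡3 (mod 5); (4|5)=+1, (3|5)=-1; sign (−1)^0·+1^4·-1^3 = -1.
(a,b)_3: α=2, u≡2; β=-2, v≡1 (mod 3); (2|3)=-1, (1|3)=+1; sign (−1)^0·-1^-2·+1^2 = +1.
(a,b)_∞: sgn(-130)=−, sgn(-182)=−, so -1.
(a,b)_13: α=1, u≡1; β=1, v≡4 (mod 13); (1|13)=+1, (4|13)=+1; sign (−1)^0·+1^1·+1^1 = +1.
(a,b)_7: α=2, u≡5; β=3, v≡4 (mod 7); (5|7)=-1, (4|7)=+1; sign (−1)^0·-1^3·+1^2 = -1.
(a,b)_2: α=-3, β=-3; u≡7, v≡5 (mod 8); ε(u)ε(v)=1·0, αω(v)=-3·1, βω(u)=-3·0; sum ≡ 1  ⇒  -1.
|Ram(-130, -182)| = 4, even; anisotropic at {2, 5, 7, ∞}.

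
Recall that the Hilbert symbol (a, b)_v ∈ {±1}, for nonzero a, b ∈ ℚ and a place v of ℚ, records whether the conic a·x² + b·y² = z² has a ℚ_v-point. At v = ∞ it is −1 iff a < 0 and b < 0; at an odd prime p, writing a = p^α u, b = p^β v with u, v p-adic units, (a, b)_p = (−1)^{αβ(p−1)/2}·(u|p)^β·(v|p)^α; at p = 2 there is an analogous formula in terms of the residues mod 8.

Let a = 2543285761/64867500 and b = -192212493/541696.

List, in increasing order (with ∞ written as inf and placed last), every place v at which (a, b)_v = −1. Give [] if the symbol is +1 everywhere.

(a, b) ≡ (3, -1653) mod (ℚ^×)²; places V = {2, 3, 5, 11, 19, 23, 29, 31, 37, 47, ∞}.
(a,b)_19: α=0, u≡13; β=1, v≡14 (mod 19); (13|19)=-1, (14|19)=-1; sign (−1)^0·-1^1·-1^0 = -1.
(a,b)_31: α=-2, u≡29; β=2, v≡15 (mod 31); (29|31)=-1, (15|31)=-1; sign (−1)^0·-1^2·-1^-2 = +1.
(a,b)_5: α=-4, u≡2; β=0, v≡2 (mod 5); (2|5)=-1, (2|5)=-1; sign (−1)^0·-1^0·-1^-4 = +1.
(a,b)_29: α=2, u≡3; β=1, v≡4 (mod 29); (3|29)=-1, (4|29)=+1; sign (−1)^0·-1^1·+1^2 = -1.
(a,b)_47: α=2, u≡25; β=0, v≡19 (mod 47); (25|47)=+1, (19|47)=-1; sign (−1)^0·+1^0·-1^2 = +1.
(a,b)_37: α=2, u≡34; β=0, v≡11 (mod 37); (34|37)=+1, (11|37)=+1; sign (−1)^0·+1^0·+1^2 = +1.
(a,b)_23: α=0, u≡9; β=-2, v≡4 (mod 23); (9|23)=+1, (4|23)=+1; sign (−1)^0·+1^-2·+1^0 = +1.
(a,b)_11: α=0, u≡1; β=2, v≡10 (mod 11); (1|11)=+1, (10|11)=-1; sign (−1)^0·+1^2·-1^0 = +1.
(a,b)_3: α=-3, u≡1; β=1, v≡1 (mod 3); (1|3)=+1, (1|3)=+1; sign (−1)^1·+1^1·+1^-3 = -1.
(a,b)_2: α=-2, β=-10; u≡3, v≡3 (mod 8); ε(u)ε(v)=1·1, αω(v)=-2·1, βω(u)=-10·1; sum ≡ 1  ⇒  -1.
(a,b)_∞: sgn(3)=+, sgn(-1653)=−, so +1.
Ram(3, -1653) = {2, 3, 19, 29}; no ℚ_2-point on the conic.

[2, 3, 19, 29]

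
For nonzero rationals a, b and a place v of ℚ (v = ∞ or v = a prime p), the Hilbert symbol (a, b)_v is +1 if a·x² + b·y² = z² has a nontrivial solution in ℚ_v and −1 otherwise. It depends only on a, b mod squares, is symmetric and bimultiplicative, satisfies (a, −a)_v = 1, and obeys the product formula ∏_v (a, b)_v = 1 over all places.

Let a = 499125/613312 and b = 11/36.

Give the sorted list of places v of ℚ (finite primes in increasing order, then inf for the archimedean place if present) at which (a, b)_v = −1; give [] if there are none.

Mod squares: a ≡ 1155, b ≡ 11. Check v ∈ {∞, 2, 3, 5, 7, 11, 37}.
v=37: a=37^-2·(≡8), b=37^0·(≡26) mod 37; (8|37)=-1, (26|37)=+1; (−1)^{-2·0·18}·(-1)^0·(+1)^-2 = +1.
v=7: a=7^-1·(≡1), b=7^0·(≡4) mod 7; (1|7)=+1, (4|7)=+1; (−1)^{-1·0·3}·(+1)^0·(+1)^-1 = +1.
v=11: a=11^3·(≡8), b=11^1·(≡4) mod 11; (8|11)=-1, (4|11)=+1; (−1)^{3·1·5}·(-1)^1·(+1)^3 = +1.
v=5: a=5^3·(≡4), b=5^0·(≡1) mod 5; (4|5)=+1, (1|5)=+1; (−1)^{3·0·2}·(+1)^0·(+1)^3 = +1.
v=3: a=3^1·(≡1), b=3^-2·(≡2) mod 3; (1|3)=+1, (2|3)=-1; (−1)^{1·-2·1}·(+1)^-2·(-1)^1 = -1.
v=∞: 1155 > 0 and 11 > 0  ⇒  (a,b)_∞ = +1.
v=2: v_2(a)=-6, v_2(b)=-2; units ≡ 3, 3 (mod 8); ε·ε+αω+βω = 1·1+-6·1+-2·1 ≡ 1  ⇒  (a,b)_2 = -1.
(1155, 11 / ℚ) ramifies at {2, 3}: a division algebra.

[2, 3]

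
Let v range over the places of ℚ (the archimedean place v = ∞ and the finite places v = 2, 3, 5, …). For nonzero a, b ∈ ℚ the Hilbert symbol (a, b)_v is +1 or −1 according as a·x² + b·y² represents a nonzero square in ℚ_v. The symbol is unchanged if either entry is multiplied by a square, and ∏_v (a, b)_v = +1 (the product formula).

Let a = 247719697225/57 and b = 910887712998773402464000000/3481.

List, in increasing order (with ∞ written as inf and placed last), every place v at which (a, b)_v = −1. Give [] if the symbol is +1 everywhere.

[13, 19]

(a, b) ≡ (563673, 168454) mod (ℚ^×)²; places V = {2, 3, 5, 7, 11, 13, 19, 29, 31, 59, ∞}.
(a,b)_19: α=-1, u≡2; β=1, v≡10 (mod 19); (2|19)=-1, (10|19)=-1; sign (−1)^1·-1^1·-1^-1 = -1.
(a,b)_11: α=3, u≡9; β=5, v≡2 (mod 11); (9|11)=+1, (2|11)=-1; sign (−1)^1·+1^5·-1^3 = +1.
(a,b)_59: α=0, u≡29; β=-2, v≡1 (mod 59); (29|59)=+1, (1|59)=+1; sign (−1)^0·+1^-2·+1^0 = +1.
(a,b)_5: α=2, u≡2; β=6, v≡1 (mod 5); (2|5)=-1, (1|5)=+1; sign (−1)^0·-1^6·+1^2 = +1.
(a,b)_3: α=-1, u≡1; β=0, v≡1 (mod 3); (1|3)=+1, (1|3)=+1; sign (−1)^0·+1^0·+1^-1 = +1.
(a,b)_7: α=2, u≡5; β=0, v≡6 (mod 7); (5|7)=-1, (6|7)=-1; sign (−1)^0·-1^0·-1^2 = +1.
(a,b)_2: α=0, β=11; u≡1, v≡3 (mod 8); ε(u)ε(v)=0·1, αω(v)=0·1, βω(u)=11·0; sum ≡ 0  ⇒  +1.
(a,b)_31: α=1, u≡13; β=3, v≡19 (mod 31); (13|31)=-1, (19|31)=+1; sign (−1)^1·-1^3·+1^1 = +1.
(a,b)_13: α=2, u≡6; β=5, v≡10 (mod 13); (6|13)=-1, (10|13)=+1; sign (−1)^0·-1^5·+1^2 = -1.
(a,b)_∞: sgn(563673)=+, sgn(168454)=+, so +1.
(a,b)_29: α=1, u≡22; β=2, v≡6 (mod 29); (22|29)=+1, (6|29)=+1; sign (−1)^0·+1^2·+1^1 = +1.
(563673, 168454 / ℚ) ramifies at {13, 19}: a division algebra.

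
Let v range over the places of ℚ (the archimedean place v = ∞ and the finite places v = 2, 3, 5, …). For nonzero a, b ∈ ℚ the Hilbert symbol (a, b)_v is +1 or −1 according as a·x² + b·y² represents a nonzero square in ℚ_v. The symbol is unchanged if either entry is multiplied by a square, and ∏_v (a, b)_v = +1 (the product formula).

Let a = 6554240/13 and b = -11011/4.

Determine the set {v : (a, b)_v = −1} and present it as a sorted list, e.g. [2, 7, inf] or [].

Mod squares: a ≡ 27170, b ≡ -91. Check v ∈ {∞, 2, 5, 7, 11, 13, 19}.
v=5: a=5^1·(≡1), b=5^0·(≡1) mod 5; (1|5)=+1, (1|5)=+1; (−1)^{1·0·2}·(+1)^0·(+1)^1 = +1.
v=13: a=13^-1·(≡4), b=13^1·(≡6) mod 13; (4|13)=+1, (6|13)=-1; (−1)^{-1·1·6}·(+1)^1·(-1)^-1 = -1.
v=∞: 27170 > 0 and -91 < 0  ⇒  (a,b)_∞ = +1.
v=19: a=19^1·(≡7), b=19^0·(≡7) mod 19; (7|19)=+1, (7|19)=+1; (−1)^{1·0·9}·(+1)^0·(+1)^1 = +1.
v=7: a=7^2·(≡3), b=7^1·(≡4) mod 7; (3|7)=-1, (4|7)=+1; (−1)^{2·1·3}·(-1)^1·(+1)^2 = -1.
v=2: v_2(a)=7, v_2(b)=-2; units ≡ 1, 5 (mod 8); ε·ε+αω+βω = 0·0+7·1+-2·0 ≡ 1  ⇒  (a,b)_2 = -1.
v=11: a=11^1·(≡7), b=11^2·(≡2) mod 11; (7|11)=-1, (2|11)=-1; (−1)^{1·2·5}·(-1)^2·(-1)^1 = -1.
(27170, -91 / ℚ) ramifies at {2, 7, 11, 13}: a division algebra.

[2, 7, 11, 13]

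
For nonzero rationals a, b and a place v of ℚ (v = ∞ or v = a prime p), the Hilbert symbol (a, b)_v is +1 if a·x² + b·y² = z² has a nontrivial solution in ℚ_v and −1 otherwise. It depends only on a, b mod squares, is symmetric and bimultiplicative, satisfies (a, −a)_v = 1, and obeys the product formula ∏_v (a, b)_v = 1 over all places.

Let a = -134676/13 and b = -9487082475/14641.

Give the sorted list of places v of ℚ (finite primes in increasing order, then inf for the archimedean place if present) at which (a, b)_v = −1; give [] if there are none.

Mod squares: a ≡ -48633, b ≡ -16211. Check v ∈ {∞, 2, 3, 5, 11, 13, 17, 29, 43}.
v=5: a=5^0·(≡3), b=5^2·(≡1) mod 5; (3|5)=-1, (1|5)=+1; (−1)^{0·2·2}·(-1)^2·(+1)^0 = +1.
v=13: a=13^-1·(≡4), b=13^1·(≡10) mod 13; (4|13)=+1, (10|13)=+1; (−1)^{-1·1·6}·(+1)^1·(+1)^-1 = +1.
v=43: a=43^1·(≡27), b=43^1·(≡14) mod 43; (27|43)=-1, (14|43)=+1; (−1)^{1·1·21}·(-1)^1·(+1)^1 = +1.
v=17: a=17^0·(≡9), b=17^2·(≡12) mod 17; (9|17)=+1, (12|17)=-1; (−1)^{0·2·8}·(+1)^2·(-1)^0 = +1.
v=29: a=29^1·(≡22), b=29^1·(≡10) mod 29; (22|29)=+1, (10|29)=-1; (−1)^{1·1·14}·(+1)^1·(-1)^1 = -1.
v=∞: -48633 < 0 and -16211 < 0  ⇒  (a,b)_∞ = -1.
v=3: a=3^3·(≡1), b=3^4·(≡1) mod 3; (1|3)=+1, (1|3)=+1; (−1)^{3·4·1}·(+1)^4·(+1)^3 = +1.
v=11: a=11^0·(≡4), b=11^-4·(≡9) mod 11; (4|11)=+1, (9|11)=+1; (−1)^{0·-4·5}·(+1)^-4·(+1)^0 = +1.
v=2: v_2(a)=2, v_2(b)=0; units ≡ 7, 5 (mod 8); ε·ε+αω+βω = 1·0+2·1+0·0 ≡ 0  ⇒  (a,b)_2 = +1.
(-48633, -16211 / ℚ) ramifies at {29, ∞}: a division algebra.

[29, inf]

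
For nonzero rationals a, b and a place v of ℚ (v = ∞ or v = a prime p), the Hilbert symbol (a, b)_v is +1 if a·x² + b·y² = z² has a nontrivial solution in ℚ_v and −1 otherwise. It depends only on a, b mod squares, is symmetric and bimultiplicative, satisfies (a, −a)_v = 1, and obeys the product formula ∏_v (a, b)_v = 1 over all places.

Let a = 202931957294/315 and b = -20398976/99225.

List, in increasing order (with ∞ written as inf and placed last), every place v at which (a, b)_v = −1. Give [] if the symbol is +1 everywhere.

(a, b) ≡ (66010, -1886) mod (ℚ^×)²; places V = {2, 3, 5, 7, 11, 13, 23, 41, ∞}.
(a,b)_7: α=-1, u≡1; β=-2, v≡2 (mod 7); (1|7)=+1, (2|7)=+1; sign (−1)^0·+1^-2·+1^-1 = +1.
(a,b)_∞: sgn(66010)=+, sgn(-1886)=−, so +1.
(a,b)_13: α=0, u≡9; β=2, v≡3 (mod 13); (9|13)=+1, (3|13)=+1; sign (−1)^0·+1^2·+1^0 = +1.
(a,b)_41: α=3, u≡19; β=1, v≡8 (mod 41); (19|41)=-1, (8|41)=+1; sign (−1)^0·-1^1·+1^3 = -1.
(a,b)_11: α=2, u≡8; β=0, v≡8 (mod 11); (8|11)=-1, (8|11)=-1; sign (−1)^0·-1^0·-1^2 = +1.
(a,b)_3: α=-2, u≡1; β=-4, v≡1 (mod 3); (1|3)=+1, (1|3)=+1; sign (−1)^0·+1^-4·+1^-2 = +1.
(a,b)_5: α=-1, u≡3; β=-2, v≡1 (mod 5); (3|5)=-1, (1|5)=+1; sign (−1)^0·-1^-2·+1^-1 = +1.
(a,b)_2: α=1, β=7; u≡5, v≡1 (mod 8); ε(u)ε(v)=0·0, αω(v)=1·0, βω(u)=7·1; sum ≡ 1  ⇒  -1.
(a,b)_23: α=3, u≡4; β=1, v≡20 (mod 23); (4|23)=+1, (20|23)=-1; sign (−1)^1·+1^1·-1^3 = +1.
(66010, -1886 / ℚ) ramifies at {2, 41}: a division algebra.

[2, 41]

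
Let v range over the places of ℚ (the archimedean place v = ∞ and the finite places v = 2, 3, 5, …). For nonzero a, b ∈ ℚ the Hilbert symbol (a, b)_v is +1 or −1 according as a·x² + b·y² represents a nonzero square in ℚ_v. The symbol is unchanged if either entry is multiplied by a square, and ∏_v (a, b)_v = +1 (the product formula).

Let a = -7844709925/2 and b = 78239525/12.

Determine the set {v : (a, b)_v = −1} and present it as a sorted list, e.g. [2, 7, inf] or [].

Mod squares: a ≡ -26, b ≡ 663. Check v ∈ {∞, 2, 3, 5, 7, 13, 17}.
v=13: a=13^1·(≡7), b=13^1·(≡3) mod 13; (7|13)=-1, (3|13)=+1; (−1)^{1·1·6}·(-1)^1·(+1)^1 = -1.
v=5: a=5^2·(≡4), b=5^2·(≡3) mod 5; (4|5)=+1, (3|5)=-1; (−1)^{2·2·2}·(+1)^2·(-1)^2 = +1.
v=17: a=17^6·(≡16), b=17^3·(≡11) mod 17; (16|17)=+1, (11|17)=-1; (−1)^{6·3·8}·(+1)^3·(-1)^6 = +1.
v=2: v_2(a)=-1, v_2(b)=-2; units ≡ 3, 7 (mod 8); ε·ε+αω+βω = 1·1+-1·0+-2·1 ≡ 1  ⇒  (a,b)_2 = -1.
v=∞: -26 < 0 and 663 > 0  ⇒  (a,b)_∞ = +1.
v=3: a=3^0·(≡1), b=3^-1·(≡2) mod 3; (1|3)=+1, (2|3)=-1; (−1)^{0·-1·1}·(+1)^-1·(-1)^0 = +1.
v=7: a=7^0·(≡2), b=7^2·(≡5) mod 7; (2|7)=+1, (5|7)=-1; (−1)^{0·2·3}·(+1)^2·(-1)^0 = +1.
|Ram(-26, 663)| = 2, even; anisotropic at {2, 13}.

[2, 13]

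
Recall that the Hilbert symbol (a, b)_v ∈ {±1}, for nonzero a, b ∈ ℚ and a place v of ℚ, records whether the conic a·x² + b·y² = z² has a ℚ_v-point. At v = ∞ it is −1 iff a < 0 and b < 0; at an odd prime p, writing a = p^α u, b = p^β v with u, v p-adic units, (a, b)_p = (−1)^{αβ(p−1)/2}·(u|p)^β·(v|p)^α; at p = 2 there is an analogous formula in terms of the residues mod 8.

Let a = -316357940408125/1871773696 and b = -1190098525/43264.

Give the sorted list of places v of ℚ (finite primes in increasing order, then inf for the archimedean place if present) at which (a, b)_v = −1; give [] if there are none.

(a, b) ≡ (-37, -8029) mod (ℚ^×)²; places V = {2, 5, 7, 11, 13, 31, 37, ∞}.
(a,b)_31: α=2, u≡18; β=1, v≡18 (mod 31); (18|31)=+1, (18|31)=+1; sign (−1)^0·+1^1·+1^2 = +1.
(a,b)_5: α=4, u≡2; β=2, v≡1 (mod 5); (2|5)=-1, (1|5)=+1; sign (−1)^0·-1^2·+1^4 = +1.
(a,b)_11: α=2, u≡7; β=2, v≡4 (mod 11); (7|11)=-1, (4|11)=+1; sign (−1)^0·-1^2·+1^2 = +1.
(a,b)_13: α=-4, u≡7; β=-2, v≡11 (mod 13); (7|13)=-1, (11|13)=-1; sign (−1)^0·-1^-2·-1^-4 = +1.
(a,b)_∞: sgn(-37)=−, sgn(-8029)=−, so -1.
(a,b)_2: α=-16, β=-8; u≡3, v≡3 (mod 8); ε(u)ε(v)=1·1, αω(v)=-16·1, βω(u)=-8·1; sum ≡ 1  ⇒  -1.
(a,b)_37: α=1, u≡7; β=1, v≡35 (mod 37); (7|37)=+1, (35|37)=-1; sign (−1)^0·+1^1·-1^1 = -1.
(a,b)_7: α=6, u≡6; β=3, v≡2 (mod 7); (6|7)=-1, (2|7)=+1; sign (−1)^0·-1^3·+1^6 = -1.
(-37, -8029 / ℚ) ramifies at {2, 7, 37, ∞}: a division algebra.

[2, 7, 37, inf]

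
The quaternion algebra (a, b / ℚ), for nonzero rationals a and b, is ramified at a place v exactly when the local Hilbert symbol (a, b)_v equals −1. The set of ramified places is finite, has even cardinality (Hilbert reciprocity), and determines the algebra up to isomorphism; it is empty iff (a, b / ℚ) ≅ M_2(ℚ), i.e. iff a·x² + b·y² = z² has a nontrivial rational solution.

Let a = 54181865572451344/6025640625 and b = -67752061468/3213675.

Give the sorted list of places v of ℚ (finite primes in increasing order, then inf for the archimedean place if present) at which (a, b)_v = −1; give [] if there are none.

Mod squares: a ≡ 1729, b ≡ -741. Check v ∈ {∞, 2, 3, 5, 7, 13, 19, 23}.
v=3: a=3^-6·(≡1), b=3^-5·(≡2) mod 3; (1|3)=+1, (2|3)=-1; (−1)^{-6·-5·1}·(+1)^-5·(-1)^-6 = +1.
v=19: a=19^1·(≡18), b=19^1·(≡3) mod 19; (18|19)=-1, (3|19)=-1; (−1)^{1·1·9}·(-1)^1·(-1)^1 = -1.
v=23: a=23^-2·(≡9), b=23^-2·(≡8) mod 23; (9|23)=+1, (8|23)=+1; (−1)^{-2·-2·11}·(+1)^-2·(+1)^-2 = +1.
v=2: v_2(a)=4, v_2(b)=2; units ≡ 1, 3 (mod 8); ε·ε+αω+βω = 0·1+4·1+2·0 ≡ 0  ⇒  (a,b)_2 = +1.
v=7: a=7^5·(≡1), b=7^4·(≡2) mod 7; (1|7)=+1, (2|7)=+1; (−1)^{5·4·3}·(+1)^4·(+1)^5 = +1.
v=13: a=13^9·(≡4), b=13^5·(≡7) mod 13; (4|13)=+1, (7|13)=-1; (−1)^{9·5·6}·(+1)^5·(-1)^9 = -1.
v=∞: 1729 > 0 and -741 < 0  ⇒  (a,b)_∞ = +1.
v=5: a=5^-6·(≡4), b=5^-2·(≡1) mod 5; (4|5)=+1, (1|5)=+1; (−1)^{-6·-2·2}·(+1)^-2·(+1)^-6 = +1.
|Ram(1729, -741)| = 2, even; anisotropic at {13, 19}.

[13, 19]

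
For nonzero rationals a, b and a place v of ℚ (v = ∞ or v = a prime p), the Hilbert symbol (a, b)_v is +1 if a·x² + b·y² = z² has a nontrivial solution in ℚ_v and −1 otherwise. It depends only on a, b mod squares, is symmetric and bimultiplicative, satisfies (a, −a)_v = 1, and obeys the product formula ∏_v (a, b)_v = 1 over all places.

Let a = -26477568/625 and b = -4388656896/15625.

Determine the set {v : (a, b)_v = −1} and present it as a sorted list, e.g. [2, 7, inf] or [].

Mod squares: a ≡ -17, b ≡ -39. Check v ∈ {∞, 2, 3, 5, 13, 17}.
v=13: a=13^2·(≡4), b=13^3·(≡1) mod 13; (4|13)=+1, (1|13)=+1; (−1)^{2·3·6}·(+1)^3·(+1)^2 = +1.
v=2: v_2(a)=10, v_2(b)=8; units ≡ 7, 1 (mod 8); ε·ε+αω+βω = 1·0+10·0+8·0 ≡ 0  ⇒  (a,b)_2 = +1.
v=∞: -17 < 0 and -39 < 0  ⇒  (a,b)_∞ = -1.
v=3: a=3^2·(≡1), b=3^3·(≡2) mod 3; (1|3)=+1, (2|3)=-1; (−1)^{2·3·1}·(+1)^3·(-1)^2 = +1.
v=5: a=5^-4·(≡2), b=5^-6·(≡4) mod 5; (2|5)=-1, (4|5)=+1; (−1)^{-4·-6·2}·(-1)^-6·(+1)^-4 = +1.
v=17: a=17^1·(≡8), b=17^2·(≡14) mod 17; (8|17)=+1, (14|17)=-1; (−1)^{1·2·8}·(+1)^2·(-1)^1 = -1.
Ram(-17, -39) = {17, ∞}; no ℚ_17-point on the conic.

[17, inf]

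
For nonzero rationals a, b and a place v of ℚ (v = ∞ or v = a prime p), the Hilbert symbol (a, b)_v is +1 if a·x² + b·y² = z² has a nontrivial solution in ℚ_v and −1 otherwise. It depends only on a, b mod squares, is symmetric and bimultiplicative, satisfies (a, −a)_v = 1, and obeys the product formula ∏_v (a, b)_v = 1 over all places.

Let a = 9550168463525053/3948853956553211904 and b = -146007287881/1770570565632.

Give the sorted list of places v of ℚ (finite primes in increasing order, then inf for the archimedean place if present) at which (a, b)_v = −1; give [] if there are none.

(a, b) ≡ (133, -2) mod (ℚ^×)²; places V = {2, 3, 7, 11, 13, 17, 19, 29, ∞}.
(a,b)_19: α=3, u≡11; β=2, v≡5 (mod 19); (11|19)=+1, (5|19)=+1; sign (−1)^0·+1^2·+1^3 = +1.
(a,b)_17: α=0, u≡10; β=2, v≡8 (mod 17); (10|17)=-1, (8|17)=+1; sign (−1)^0·-1^2·+1^0 = +1.
(a,b)_13: α=6, u≡3; β=4, v≡7 (mod 13); (3|13)=+1, (7|13)=-1; sign (−1)^0·+1^4·-1^6 = +1.
(a,b)_11: α=-6, u≡4; β=-4, v≡9 (mod 11); (4|11)=+1, (9|11)=+1; sign (−1)^0·+1^-4·+1^-6 = +1.
(a,b)_2: α=-22, β=-11; u≡5, v≡7 (mod 8); ε(u)ε(v)=0·1, αω(v)=-22·0, βω(u)=-11·1; sum ≡ 1  ⇒  -1.
(a,b)_29: α=2, u≡10; β=0, v≡19 (mod 29); (10|29)=-1, (19|29)=-1; sign (−1)^0·-1^0·-1^2 = +1.
(a,b)_7: α=3, u≡3; β=2, v≡6 (mod 7); (3|7)=-1, (6|7)=-1; sign (−1)^0·-1^2·-1^3 = -1.
(a,b)_∞: sgn(133)=+, sgn(-2)=−, so +1.
(a,b)_3: α=-12, u≡1; β=-10, v≡1 (mod 3); (1|3)=+1, (1|3)=+1; sign (−1)^0·+1^-10·+1^-12 = +1.
(133, -2 / ℚ) ramifies at {2, 7}: a division algebra.

[2, 7]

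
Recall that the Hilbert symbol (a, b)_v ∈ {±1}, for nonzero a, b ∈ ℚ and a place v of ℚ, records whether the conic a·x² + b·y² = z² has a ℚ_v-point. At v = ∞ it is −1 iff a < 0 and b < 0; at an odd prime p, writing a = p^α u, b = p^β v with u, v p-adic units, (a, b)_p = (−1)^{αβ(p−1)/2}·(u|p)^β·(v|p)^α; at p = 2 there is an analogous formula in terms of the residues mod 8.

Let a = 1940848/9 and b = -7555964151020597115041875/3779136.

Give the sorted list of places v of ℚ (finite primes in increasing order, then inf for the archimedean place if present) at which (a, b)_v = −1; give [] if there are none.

(a, b) ≡ (121303, -43) mod (ℚ^×)²; places V = {2, 3, 5, 7, 13, 31, 43, ∞}.
(a,b)_2: α=4, β=-6; u≡7, v≡5 (mod 8); ε(u)ε(v)=1·0, αω(v)=4·1, βω(u)=-6·0; sum ≡ 0  ⇒  +1.
(a,b)_∞: sgn(121303)=+, sgn(-43)=−, so +1.
(a,b)_43: α=1, u≡8; β=3, v≡33 (mod 43); (8|43)=-1, (33|43)=-1; sign (−1)^1·-1^3·-1^1 = -1.
(a,b)_5: α=0, u≡2; β=4, v≡3 (mod 5); (2|5)=-1, (3|5)=-1; sign (−1)^0·-1^4·-1^0 = +1.
(a,b)_7: α=1, u≡4; β=8, v≡5 (mod 7); (4|7)=+1, (5|7)=-1; sign (−1)^0·+1^8·-1^1 = -1.
(a,b)_31: α=1, u≡9; β=4, v≡18 (mod 31); (9|31)=+1, (18|31)=+1; sign (−1)^0·+1^4·+1^1 = +1.
(a,b)_3: α=-2, u≡1; β=-10, v≡2 (mod 3); (1|3)=+1, (2|3)=-1; sign (−1)^0·+1^-10·-1^-2 = +1.
(a,b)_13: α=1, u≡12; β=4, v≡12 (mod 13); (12|13)=+1, (12|13)=+1; sign (−1)^0·+1^4·+1^1 = +1.
|Ram(121303, -43)| = 2, even; anisotropic at {7, 43}.

[7, 43]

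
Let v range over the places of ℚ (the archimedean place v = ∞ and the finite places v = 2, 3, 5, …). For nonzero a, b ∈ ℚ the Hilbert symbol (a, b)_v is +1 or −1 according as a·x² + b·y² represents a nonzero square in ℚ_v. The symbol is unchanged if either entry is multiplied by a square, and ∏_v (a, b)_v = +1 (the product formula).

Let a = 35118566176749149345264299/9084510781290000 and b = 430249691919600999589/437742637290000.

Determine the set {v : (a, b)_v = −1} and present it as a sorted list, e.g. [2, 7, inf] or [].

[11, 13, 19, 23]

(a, b) ≡ (19, 1937221) mod (ℚ^×)²; places V = {2, 3, 5, 7, 11, 13, 17, 19, 23, 29, 31, 37, 41, 43, ∞}.
(a,b)_29: α=2, u≡14; β=2, v≡8 (mod 29); (14|29)=-1, (8|29)=-1; sign (−1)^0·-1^2·-1^2 = +1.
(a,b)_5: α=-4, u≡1; β=-4, v≡1 (mod 5); (1|5)=+1, (1|5)=+1; sign (−1)^0·+1^-4·+1^-4 = +1.
(a,b)_23: α=2, u≡17; β=1, v≡12 (mod 23); (17|23)=-1, (12|23)=+1; sign (−1)^0·-1^1·+1^2 = -1.
(a,b)_3: α=-8, u≡1; β=-12, v≡1 (mod 3); (1|3)=+1, (1|3)=+1; sign (−1)^0·+1^-12·+1^-8 = +1.
(a,b)_37: α=2, u≡29; β=2, v≡33 (mod 37); (29|37)=-1, (33|37)=+1; sign (−1)^0·-1^2·+1^2 = +1.
(a,b)_∞: sgn(19)=+, sgn(1937221)=+, so +1.
(a,b)_19: α=1, u≡17; β=3, v≡4 (mod 19); (17|19)=+1, (4|19)=+1; sign (−1)^1·+1^3·+1^1 = -1.
(a,b)_43: α=2, u≡12; β=2, v≡8 (mod 43); (12|43)=-1, (8|43)=-1; sign (−1)^0·-1^2·-1^2 = +1.
(a,b)_13: α=2, u≡6; β=1, v≡11 (mod 13); (6|13)=-1, (11|13)=-1; sign (−1)^0·-1^1·-1^2 = -1.
(a,b)_11: α=2, u≡2; β=1, v≡9 (mod 11); (2|11)=-1, (9|11)=+1; sign (−1)^0·-1^1·+1^2 = -1.
(a,b)_41: α=-4, u≡15; β=-2, v≡13 (mod 41); (15|41)=-1, (13|41)=-1; sign (−1)^0·-1^-2·-1^-4 = +1.
(a,b)_2: α=-4, β=-4; u≡3, v≡5 (mod 8); ε(u)ε(v)=1·0, αω(v)=-4·1, βω(u)=-4·1; sum ≡ 0  ⇒  +1.
(a,b)_31: α=2, u≡2; β=1, v≡13 (mod 31); (2|31)=+1, (13|31)=-1; sign (−1)^0·+1^1·-1^2 = +1.
(a,b)_17: α=4, u≡2; β=2, v≡14 (mod 17); (2|17)=+1, (14|17)=-1; sign (−1)^0·+1^2·-1^4 = +1.
(a,b)_7: α=-2, u≡6; β=-2, v≡6 (mod 7); (6|7)=-1, (6|7)=-1; sign (−1)^0·-1^-2·-1^-2 = +1.
Ram(19, 1937221) = {11, 13, 19, 23}; no ℚ_11-point on the conic.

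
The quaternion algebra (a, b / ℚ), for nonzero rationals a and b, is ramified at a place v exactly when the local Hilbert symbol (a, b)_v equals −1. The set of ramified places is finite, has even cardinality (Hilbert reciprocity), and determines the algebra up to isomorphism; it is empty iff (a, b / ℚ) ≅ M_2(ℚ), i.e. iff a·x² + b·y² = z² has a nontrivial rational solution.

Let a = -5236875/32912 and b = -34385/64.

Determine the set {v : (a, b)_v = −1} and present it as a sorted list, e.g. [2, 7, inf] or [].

[5, 13, 17, inf]

(a, b) ≡ (-323, -65) mod (ℚ^×)²; places V = {2, 3, 5, 7, 11, 13, 17, 19, 23, ∞}.
(a,b)_3: α=2, u≡1; β=0, v≡1 (mod 3); (1|3)=+1, (1|3)=+1; sign (−1)^0·+1^0·+1^2 = +1.
(a,b)_13: α=0, u≡5; β=1, v≡6 (mod 13); (5|13)=-1, (6|13)=-1; sign (−1)^0·-1^1·-1^0 = -1.
(a,b)_17: α=-1, u≡4; β=0, v≡7 (mod 17); (4|17)=+1, (7|17)=-1; sign (−1)^0·+1^0·-1^-1 = -1.
(a,b)_11: α=-2, u≡2; β=0, v≡5 (mod 11); (2|11)=-1, (5|11)=+1; sign (−1)^0·-1^0·+1^-2 = +1.
(a,b)_7: α=2, u≡3; β=0, v≡6 (mod 7); (3|7)=-1, (6|7)=-1; sign (−1)^0·-1^0·-1^2 = +1.
(a,b)_19: α=1, u≡2; β=0, v≡17 (mod 19); (2|19)=-1, (17|19)=+1; sign (−1)^0·-1^0·+1^1 = +1.
(a,b)_∞: sgn(-323)=−, sgn(-65)=−, so -1.
(a,b)_23: α=0, u≡5; β=2, v≡13 (mod 23); (5|23)=-1, (13|23)=+1; sign (−1)^0·-1^2·+1^0 = +1.
(a,b)_5: α=4, u≡3; β=1, v≡2 (mod 5); (3|5)=-1, (2|5)=-1; sign (−1)^0·-1^1·-1^4 = -1.
(a,b)_2: α=-4, β=-6; u≡5, v≡7 (mod 8); ε(u)ε(v)=0·1, αω(v)=-4·0, βω(u)=-6·1; sum ≡ 0  ⇒  +1.
Ram(-323, -65) = {5, 13, 17, ∞}; no ℚ_5-point on the conic.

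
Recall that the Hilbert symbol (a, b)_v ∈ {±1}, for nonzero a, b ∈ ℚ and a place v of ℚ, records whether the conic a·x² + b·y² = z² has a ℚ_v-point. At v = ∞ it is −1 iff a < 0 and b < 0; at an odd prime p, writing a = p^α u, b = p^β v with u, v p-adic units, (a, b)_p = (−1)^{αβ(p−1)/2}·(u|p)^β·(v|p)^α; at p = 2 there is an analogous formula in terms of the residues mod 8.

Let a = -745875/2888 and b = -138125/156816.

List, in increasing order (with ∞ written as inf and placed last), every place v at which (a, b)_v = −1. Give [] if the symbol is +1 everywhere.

[2, inf]

(a, b) ≡ (-6630, -221) mod (ℚ^×)²; places V = {2, 3, 5, 11, 13, 17, 19, ∞}.
(a,b)_13: α=1, u≡10; β=1, v≡10 (mod 13); (10|13)=+1, (10|13)=+1; sign (−1)^0·+1^1·+1^1 = +1.
(a,b)_19: α=-2, u≡1; β=0, v≡9 (mod 19); (1|19)=+1, (9|19)=+1; sign (−1)^0·+1^0·+1^-2 = +1.
(a,b)_17: α=1, u≡16; β=1, v≡15 (mod 17); (16|17)=+1, (15|17)=+1; sign (−1)^0·+1^1·+1^1 = +1.
(a,b)_5: α=3, u≡1; β=4, v≡4 (mod 5); (1|5)=+1, (4|5)=+1; sign (−1)^0·+1^4·+1^3 = +1.
(a,b)_11: α=0, u≡4; β=-2, v≡10 (mod 11); (4|11)=+1, (10|11)=-1; sign (−1)^0·+1^-2·-1^0 = +1.
(a,b)_2: α=-3, β=-4; u≡5, v≡3 (mod 8); ε(u)ε(v)=0·1, αω(v)=-3·1, βω(u)=-4·1; sum ≡ 1  ⇒  -1.
(a,b)_3: α=3, u≡1; β=-4, v≡1 (mod 3); (1|3)=+1, (1|3)=+1; sign (−1)^0·+1^-4·+1^3 = +1.
(a,b)_∞: sgn(-6630)=−, sgn(-221)=−, so -1.
Ram(-6630, -221) = {2, ∞}; no ℚ_2-point on the conic.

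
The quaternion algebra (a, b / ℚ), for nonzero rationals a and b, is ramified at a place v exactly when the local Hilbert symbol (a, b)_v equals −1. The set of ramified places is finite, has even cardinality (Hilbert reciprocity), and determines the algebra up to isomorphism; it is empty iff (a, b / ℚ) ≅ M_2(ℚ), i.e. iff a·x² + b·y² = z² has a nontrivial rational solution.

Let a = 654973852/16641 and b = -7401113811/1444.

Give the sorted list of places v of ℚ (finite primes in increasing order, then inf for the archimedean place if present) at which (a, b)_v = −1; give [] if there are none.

[13, 23]

(a, b) ≡ (453583, -12259) mod (ℚ^×)²; places V = {2, 3, 7, 13, 19, 23, 37, 41, 43, ∞}.
(a,b)_7: α=0, u≡4; β=2, v≡6 (mod 7); (4|7)=+1, (6|7)=-1; sign (−1)^0·+1^2·-1^0 = +1.
(a,b)_∞: sgn(453583)=+, sgn(-12259)=−, so +1.
(a,b)_23: α=1, u≡15; β=1, v≡20 (mod 23); (15|23)=-1, (20|23)=-1; sign (−1)^1·-1^1·-1^1 = -1.
(a,b)_3: α=-2, u≡1; β=2, v≡2 (mod 3); (1|3)=+1, (2|3)=-1; sign (−1)^0·+1^2·-1^-2 = +1.
(a,b)_2: α=2, β=-2; u≡7, v≡5 (mod 8); ε(u)ε(v)=1·0, αω(v)=2·1, βω(u)=-2·0; sum ≡ 0  ⇒  +1.
(a,b)_43: α=-2, u≡5; β=0, v≡2 (mod 43); (5|43)=-1, (2|43)=-1; sign (−1)^0·-1^0·-1^-2 = +1.
(a,b)_13: α=1, u≡12; β=1, v≡2 (mod 13); (12|13)=+1, (2|13)=-1; sign (−1)^0·+1^1·-1^1 = -1.
(a,b)_19: α=2, u≡18; β=-2, v≡15 (mod 19); (18|19)=-1, (15|19)=-1; sign (−1)^0·-1^-2·-1^2 = +1.
(a,b)_41: α=1, u≡29; β=1, v≡22 (mod 41); (29|41)=-1, (22|41)=-1; sign (−1)^0·-1^1·-1^1 = +1.
(a,b)_37: α=1, u≡11; β=2, v≡36 (mod 37); (11|37)=+1, (36|37)=+1; sign (−1)^0·+1^2·+1^1 = +1.
(453583, -12259 / ℚ) ramifies at {13, 23}: a division algebra.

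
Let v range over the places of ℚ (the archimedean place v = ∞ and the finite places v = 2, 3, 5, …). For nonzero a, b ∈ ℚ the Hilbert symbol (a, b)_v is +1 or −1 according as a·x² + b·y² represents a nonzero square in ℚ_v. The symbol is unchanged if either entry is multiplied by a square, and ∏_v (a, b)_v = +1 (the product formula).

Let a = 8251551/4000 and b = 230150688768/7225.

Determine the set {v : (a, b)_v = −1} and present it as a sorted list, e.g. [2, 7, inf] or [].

[2, 5, 7, 11]

Mod squares: a ≡ 2310, b ≡ 13. Check v ∈ {∞, 2, 3, 5, 7, 11, 13, 17}.
v=∞: 2310 > 0 and 13 > 0  ⇒  (a,b)_∞ = +1.
v=5: a=5^-3·(≡3), b=5^-2·(≡2) mod 5; (3|5)=-1, (2|5)=-1; (−1)^{-3·-2·2}·(-1)^-2·(-1)^-3 = -1.
v=7: a=7^3·(≡4), b=7^2·(≡5) mod 7; (4|7)=+1, (5|7)=-1; (−1)^{3·2·3}·(+1)^2·(-1)^3 = -1.
v=11: a=11^1·(≡1), b=11^2·(≡6) mod 11; (1|11)=+1, (6|11)=-1; (−1)^{1·2·5}·(+1)^2·(-1)^1 = -1.
v=17: a=17^0·(≡8), b=17^-2·(≡4) mod 17; (8|17)=+1, (4|17)=+1; (−1)^{0·-2·8}·(+1)^-2·(+1)^0 = +1.
v=2: v_2(a)=-5, v_2(b)=12; units ≡ 3, 5 (mod 8); ε·ε+αω+βω = 1·0+-5·1+12·1 ≡ 1  ⇒  (a,b)_2 = -1.
v=13: a=13^0·(≡1), b=13^1·(≡4) mod 13; (1|13)=+1, (4|13)=+1; (−1)^{0·1·6}·(+1)^1·(+1)^0 = +1.
v=3: a=3^7·(≡2), b=3^6·(≡1) mod 3; (2|3)=-1, (1|3)=+1; (−1)^{7·6·1}·(-1)^6·(+1)^7 = +1.
(2310, 13 / ℚ) ramifies at {2, 5, 7, 11}: a division algebra.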